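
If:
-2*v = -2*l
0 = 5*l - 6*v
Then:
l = 0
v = 0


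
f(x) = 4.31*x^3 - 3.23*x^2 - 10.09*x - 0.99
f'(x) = 12.93*x^2 - 6.46*x - 10.09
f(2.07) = 2.51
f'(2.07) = 31.94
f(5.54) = 576.81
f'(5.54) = 350.96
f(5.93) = 724.35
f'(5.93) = 406.28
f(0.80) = -8.92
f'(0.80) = -6.98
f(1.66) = -6.92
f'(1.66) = 14.82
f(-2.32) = -48.79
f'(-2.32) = 74.49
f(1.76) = -5.26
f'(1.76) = 18.59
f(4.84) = 363.18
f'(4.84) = 261.54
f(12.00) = 6860.49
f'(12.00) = 1774.31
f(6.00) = 753.15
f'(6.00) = 416.63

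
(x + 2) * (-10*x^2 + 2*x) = -10*x^3 - 18*x^2 + 4*x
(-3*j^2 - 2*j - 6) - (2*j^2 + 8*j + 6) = -5*j^2 - 10*j - 12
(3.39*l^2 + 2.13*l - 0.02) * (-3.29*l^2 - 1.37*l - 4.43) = -11.1531*l^4 - 11.652*l^3 - 17.87*l^2 - 9.4085*l + 0.0886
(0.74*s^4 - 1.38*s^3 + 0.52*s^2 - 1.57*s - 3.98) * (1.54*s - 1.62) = 1.1396*s^5 - 3.324*s^4 + 3.0364*s^3 - 3.2602*s^2 - 3.5858*s + 6.4476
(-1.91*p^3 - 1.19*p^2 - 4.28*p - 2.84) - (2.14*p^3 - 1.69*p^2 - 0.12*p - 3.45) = -4.05*p^3 + 0.5*p^2 - 4.16*p + 0.61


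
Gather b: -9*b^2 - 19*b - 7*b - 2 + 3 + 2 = -9*b^2 - 26*b + 3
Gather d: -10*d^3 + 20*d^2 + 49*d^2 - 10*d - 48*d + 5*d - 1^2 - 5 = -10*d^3 + 69*d^2 - 53*d - 6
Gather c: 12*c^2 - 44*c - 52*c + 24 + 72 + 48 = 12*c^2 - 96*c + 144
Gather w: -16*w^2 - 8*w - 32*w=-16*w^2 - 40*w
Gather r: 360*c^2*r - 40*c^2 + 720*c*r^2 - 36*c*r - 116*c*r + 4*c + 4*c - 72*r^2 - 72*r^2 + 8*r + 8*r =-40*c^2 + 8*c + r^2*(720*c - 144) + r*(360*c^2 - 152*c + 16)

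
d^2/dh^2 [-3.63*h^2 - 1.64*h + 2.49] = -7.26000000000000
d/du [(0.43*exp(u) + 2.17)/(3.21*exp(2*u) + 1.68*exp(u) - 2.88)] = (-(0.43*exp(u) + 2.17)*(6.42*exp(u) + 1.68) + 1.3803*exp(2*u) + 0.7224*exp(u) - 1.2384)*exp(u)/(3.21*exp(2*u) + 1.68*exp(u) - 2.88)^2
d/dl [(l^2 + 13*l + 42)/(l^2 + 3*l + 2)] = 10*(-l^2 - 8*l - 10)/(l^4 + 6*l^3 + 13*l^2 + 12*l + 4)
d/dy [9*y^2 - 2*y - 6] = 18*y - 2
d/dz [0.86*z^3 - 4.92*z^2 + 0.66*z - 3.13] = 2.58*z^2 - 9.84*z + 0.66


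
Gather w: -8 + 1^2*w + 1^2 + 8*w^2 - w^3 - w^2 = -w^3 + 7*w^2 + w - 7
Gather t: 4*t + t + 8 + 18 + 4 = 5*t + 30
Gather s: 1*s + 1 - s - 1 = 0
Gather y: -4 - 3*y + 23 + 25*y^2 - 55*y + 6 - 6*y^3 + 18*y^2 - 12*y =-6*y^3 + 43*y^2 - 70*y + 25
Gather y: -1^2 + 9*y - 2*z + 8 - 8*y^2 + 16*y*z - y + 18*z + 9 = -8*y^2 + y*(16*z + 8) + 16*z + 16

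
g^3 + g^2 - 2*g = g*(g - 1)*(g + 2)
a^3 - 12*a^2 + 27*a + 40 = (a - 8)*(a - 5)*(a + 1)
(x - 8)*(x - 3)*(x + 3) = x^3 - 8*x^2 - 9*x + 72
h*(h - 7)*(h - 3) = h^3 - 10*h^2 + 21*h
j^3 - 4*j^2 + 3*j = j*(j - 3)*(j - 1)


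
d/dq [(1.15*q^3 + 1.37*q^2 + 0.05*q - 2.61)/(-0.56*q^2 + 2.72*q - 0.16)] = (-0.644*q^4 + 6.256*q^3 + 3.2024*q^2 - 3.3616*q + 7.0912)/(0.3136*q^4 - 3.0464*q^3 + 7.5776*q^2 - 0.8704*q + 0.0256)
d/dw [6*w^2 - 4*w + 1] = 12*w - 4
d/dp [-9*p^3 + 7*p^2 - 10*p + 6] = -27*p^2 + 14*p - 10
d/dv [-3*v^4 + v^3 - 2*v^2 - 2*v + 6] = -12*v^3 + 3*v^2 - 4*v - 2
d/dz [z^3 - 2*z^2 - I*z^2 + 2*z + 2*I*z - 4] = 3*z^2 - 4*z - 2*I*z + 2 + 2*I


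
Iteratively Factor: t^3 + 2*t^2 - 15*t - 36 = (t + 3)*(t^2 - t - 12) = (t - 4)*(t + 3)*(t + 3)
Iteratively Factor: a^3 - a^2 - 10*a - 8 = (a + 1)*(a^2 - 2*a - 8) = (a - 4)*(a + 1)*(a + 2)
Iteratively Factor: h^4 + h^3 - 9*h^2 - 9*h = (h + 1)*(h^3 - 9*h) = (h + 1)*(h + 3)*(h^2 - 3*h) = h*(h + 1)*(h + 3)*(h - 3)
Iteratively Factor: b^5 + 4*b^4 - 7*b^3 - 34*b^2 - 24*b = (b)*(b^4 + 4*b^3 - 7*b^2 - 34*b - 24) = b*(b + 1)*(b^3 + 3*b^2 - 10*b - 24) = b*(b + 1)*(b + 4)*(b^2 - b - 6) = b*(b + 1)*(b + 2)*(b + 4)*(b - 3)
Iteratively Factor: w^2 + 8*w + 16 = (w + 4)*(w + 4)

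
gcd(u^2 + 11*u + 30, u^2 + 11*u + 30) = u^2 + 11*u + 30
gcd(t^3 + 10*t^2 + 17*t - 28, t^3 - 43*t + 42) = t^2 + 6*t - 7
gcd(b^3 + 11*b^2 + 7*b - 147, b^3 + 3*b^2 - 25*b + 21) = b^2 + 4*b - 21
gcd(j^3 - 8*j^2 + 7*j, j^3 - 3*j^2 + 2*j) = j^2 - j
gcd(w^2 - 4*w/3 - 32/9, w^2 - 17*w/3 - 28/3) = w + 4/3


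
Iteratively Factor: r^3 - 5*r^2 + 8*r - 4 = (r - 2)*(r^2 - 3*r + 2) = (r - 2)*(r - 1)*(r - 2)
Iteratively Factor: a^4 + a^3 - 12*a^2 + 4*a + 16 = (a + 4)*(a^3 - 3*a^2 + 4) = (a + 1)*(a + 4)*(a^2 - 4*a + 4) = (a - 2)*(a + 1)*(a + 4)*(a - 2)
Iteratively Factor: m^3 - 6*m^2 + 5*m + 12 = (m + 1)*(m^2 - 7*m + 12) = (m - 4)*(m + 1)*(m - 3)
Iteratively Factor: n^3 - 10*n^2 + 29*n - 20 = (n - 4)*(n^2 - 6*n + 5) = (n - 5)*(n - 4)*(n - 1)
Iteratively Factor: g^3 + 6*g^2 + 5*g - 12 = (g + 4)*(g^2 + 2*g - 3) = (g + 3)*(g + 4)*(g - 1)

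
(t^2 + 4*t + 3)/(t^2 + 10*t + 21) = (t + 1)/(t + 7)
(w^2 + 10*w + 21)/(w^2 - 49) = (w + 3)/(w - 7)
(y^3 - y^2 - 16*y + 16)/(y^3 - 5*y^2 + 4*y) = (y + 4)/y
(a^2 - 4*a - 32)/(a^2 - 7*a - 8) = (a + 4)/(a + 1)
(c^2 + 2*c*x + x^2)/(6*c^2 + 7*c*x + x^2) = (c + x)/(6*c + x)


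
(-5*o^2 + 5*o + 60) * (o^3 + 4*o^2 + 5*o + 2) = -5*o^5 - 15*o^4 + 55*o^3 + 255*o^2 + 310*o + 120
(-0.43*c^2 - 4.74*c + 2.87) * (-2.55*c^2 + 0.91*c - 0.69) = 1.0965*c^4 + 11.6957*c^3 - 11.3352*c^2 + 5.8823*c - 1.9803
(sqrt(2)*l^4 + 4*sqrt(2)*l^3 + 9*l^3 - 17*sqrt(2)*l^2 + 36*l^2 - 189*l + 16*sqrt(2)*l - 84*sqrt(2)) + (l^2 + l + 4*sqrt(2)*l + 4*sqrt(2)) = sqrt(2)*l^4 + 4*sqrt(2)*l^3 + 9*l^3 - 17*sqrt(2)*l^2 + 37*l^2 - 188*l + 20*sqrt(2)*l - 80*sqrt(2)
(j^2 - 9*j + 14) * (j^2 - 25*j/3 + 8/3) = j^4 - 52*j^3/3 + 275*j^2/3 - 422*j/3 + 112/3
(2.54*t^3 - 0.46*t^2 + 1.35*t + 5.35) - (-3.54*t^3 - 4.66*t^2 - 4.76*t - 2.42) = 6.08*t^3 + 4.2*t^2 + 6.11*t + 7.77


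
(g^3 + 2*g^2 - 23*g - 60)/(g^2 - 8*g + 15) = (g^2 + 7*g + 12)/(g - 3)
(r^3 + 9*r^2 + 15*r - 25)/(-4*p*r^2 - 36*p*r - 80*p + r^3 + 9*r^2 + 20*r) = (-r^2 - 4*r + 5)/(4*p*r + 16*p - r^2 - 4*r)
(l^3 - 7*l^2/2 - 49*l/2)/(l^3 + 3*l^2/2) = (2*l^2 - 7*l - 49)/(l*(2*l + 3))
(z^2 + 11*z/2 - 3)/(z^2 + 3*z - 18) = (z - 1/2)/(z - 3)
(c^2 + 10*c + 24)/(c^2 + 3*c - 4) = (c + 6)/(c - 1)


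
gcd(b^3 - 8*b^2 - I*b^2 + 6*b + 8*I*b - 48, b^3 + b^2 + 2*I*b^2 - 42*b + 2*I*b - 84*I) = b + 2*I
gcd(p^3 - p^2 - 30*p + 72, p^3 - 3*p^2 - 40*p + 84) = p + 6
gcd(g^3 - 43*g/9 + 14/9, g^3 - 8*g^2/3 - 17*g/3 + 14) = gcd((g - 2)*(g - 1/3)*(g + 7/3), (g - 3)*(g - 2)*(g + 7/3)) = g^2 + g/3 - 14/3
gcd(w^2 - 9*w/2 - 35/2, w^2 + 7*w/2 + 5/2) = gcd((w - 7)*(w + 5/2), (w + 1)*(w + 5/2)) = w + 5/2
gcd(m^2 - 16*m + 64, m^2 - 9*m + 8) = m - 8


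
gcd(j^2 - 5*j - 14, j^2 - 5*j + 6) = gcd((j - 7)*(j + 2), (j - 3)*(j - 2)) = 1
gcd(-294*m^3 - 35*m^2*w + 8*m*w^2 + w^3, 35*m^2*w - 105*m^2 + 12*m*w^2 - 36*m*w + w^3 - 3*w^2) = 7*m + w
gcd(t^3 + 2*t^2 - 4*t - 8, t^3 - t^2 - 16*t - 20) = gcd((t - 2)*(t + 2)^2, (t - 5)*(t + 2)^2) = t^2 + 4*t + 4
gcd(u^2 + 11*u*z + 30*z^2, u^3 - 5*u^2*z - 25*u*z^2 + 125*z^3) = u + 5*z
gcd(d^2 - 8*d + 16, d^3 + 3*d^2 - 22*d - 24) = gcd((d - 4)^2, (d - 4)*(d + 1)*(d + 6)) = d - 4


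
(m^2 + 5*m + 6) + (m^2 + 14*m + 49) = 2*m^2 + 19*m + 55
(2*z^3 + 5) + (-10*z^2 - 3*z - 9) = 2*z^3 - 10*z^2 - 3*z - 4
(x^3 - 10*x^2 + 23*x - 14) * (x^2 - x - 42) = x^5 - 11*x^4 - 9*x^3 + 383*x^2 - 952*x + 588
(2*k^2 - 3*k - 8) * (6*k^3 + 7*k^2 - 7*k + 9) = 12*k^5 - 4*k^4 - 83*k^3 - 17*k^2 + 29*k - 72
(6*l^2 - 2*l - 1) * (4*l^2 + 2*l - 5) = 24*l^4 + 4*l^3 - 38*l^2 + 8*l + 5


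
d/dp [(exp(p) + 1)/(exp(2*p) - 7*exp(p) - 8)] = -exp(p)/(exp(2*p) - 16*exp(p) + 64)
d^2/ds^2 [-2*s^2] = -4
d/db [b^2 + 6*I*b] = 2*b + 6*I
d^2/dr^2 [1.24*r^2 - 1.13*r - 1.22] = 2.48000000000000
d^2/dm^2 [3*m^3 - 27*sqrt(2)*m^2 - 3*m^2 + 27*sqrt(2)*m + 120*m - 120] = 18*m - 54*sqrt(2) - 6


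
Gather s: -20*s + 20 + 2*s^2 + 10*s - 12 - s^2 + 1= s^2 - 10*s + 9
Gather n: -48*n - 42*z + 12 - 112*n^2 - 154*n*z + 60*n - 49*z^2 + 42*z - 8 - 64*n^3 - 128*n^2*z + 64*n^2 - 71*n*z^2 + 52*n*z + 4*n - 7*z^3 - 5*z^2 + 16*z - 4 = -64*n^3 + n^2*(-128*z - 48) + n*(-71*z^2 - 102*z + 16) - 7*z^3 - 54*z^2 + 16*z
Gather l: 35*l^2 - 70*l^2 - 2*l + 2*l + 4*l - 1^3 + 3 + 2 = -35*l^2 + 4*l + 4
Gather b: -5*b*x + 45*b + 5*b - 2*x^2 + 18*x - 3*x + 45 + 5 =b*(50 - 5*x) - 2*x^2 + 15*x + 50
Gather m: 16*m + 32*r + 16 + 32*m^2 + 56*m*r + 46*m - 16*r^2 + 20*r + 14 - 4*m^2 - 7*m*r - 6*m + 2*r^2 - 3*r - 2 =28*m^2 + m*(49*r + 56) - 14*r^2 + 49*r + 28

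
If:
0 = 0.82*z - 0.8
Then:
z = 0.98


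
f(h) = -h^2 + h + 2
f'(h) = 1 - 2*h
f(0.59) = 2.24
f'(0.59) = -0.18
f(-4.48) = -22.55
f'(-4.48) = 9.96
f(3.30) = -5.59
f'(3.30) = -5.60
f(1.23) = 1.72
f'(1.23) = -1.46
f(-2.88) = -9.17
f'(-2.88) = 6.76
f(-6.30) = -43.99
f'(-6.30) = 13.60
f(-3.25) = -11.81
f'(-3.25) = 7.50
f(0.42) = 2.24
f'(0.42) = 0.16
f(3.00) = -4.00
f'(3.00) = -5.00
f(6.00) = -28.00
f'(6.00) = -11.00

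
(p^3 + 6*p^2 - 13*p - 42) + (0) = p^3 + 6*p^2 - 13*p - 42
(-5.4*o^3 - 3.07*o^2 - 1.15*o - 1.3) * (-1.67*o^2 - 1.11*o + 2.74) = 9.018*o^5 + 11.1209*o^4 - 9.4678*o^3 - 4.9643*o^2 - 1.708*o - 3.562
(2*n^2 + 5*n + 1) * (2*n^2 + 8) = 4*n^4 + 10*n^3 + 18*n^2 + 40*n + 8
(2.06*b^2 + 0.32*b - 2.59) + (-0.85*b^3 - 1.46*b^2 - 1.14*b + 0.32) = -0.85*b^3 + 0.6*b^2 - 0.82*b - 2.27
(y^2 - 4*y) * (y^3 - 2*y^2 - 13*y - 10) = y^5 - 6*y^4 - 5*y^3 + 42*y^2 + 40*y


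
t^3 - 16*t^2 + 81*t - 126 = (t - 7)*(t - 6)*(t - 3)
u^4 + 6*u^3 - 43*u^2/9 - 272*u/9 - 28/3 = (u - 7/3)*(u + 1/3)*(u + 2)*(u + 6)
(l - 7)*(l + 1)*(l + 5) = l^3 - l^2 - 37*l - 35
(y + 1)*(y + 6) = y^2 + 7*y + 6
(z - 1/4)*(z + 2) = z^2 + 7*z/4 - 1/2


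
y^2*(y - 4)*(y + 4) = y^4 - 16*y^2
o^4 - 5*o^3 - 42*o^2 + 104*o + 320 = (o - 8)*(o - 4)*(o + 2)*(o + 5)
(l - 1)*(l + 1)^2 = l^3 + l^2 - l - 1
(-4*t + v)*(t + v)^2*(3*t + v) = -12*t^4 - 25*t^3*v - 13*t^2*v^2 + t*v^3 + v^4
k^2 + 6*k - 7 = (k - 1)*(k + 7)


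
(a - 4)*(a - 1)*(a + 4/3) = a^3 - 11*a^2/3 - 8*a/3 + 16/3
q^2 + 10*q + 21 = (q + 3)*(q + 7)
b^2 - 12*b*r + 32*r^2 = (b - 8*r)*(b - 4*r)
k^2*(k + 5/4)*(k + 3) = k^4 + 17*k^3/4 + 15*k^2/4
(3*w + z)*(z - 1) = 3*w*z - 3*w + z^2 - z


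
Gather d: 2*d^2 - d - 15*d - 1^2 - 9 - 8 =2*d^2 - 16*d - 18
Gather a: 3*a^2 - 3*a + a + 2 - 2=3*a^2 - 2*a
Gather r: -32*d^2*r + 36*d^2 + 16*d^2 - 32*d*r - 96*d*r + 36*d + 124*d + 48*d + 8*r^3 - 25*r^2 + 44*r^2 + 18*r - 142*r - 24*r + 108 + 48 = 52*d^2 + 208*d + 8*r^3 + 19*r^2 + r*(-32*d^2 - 128*d - 148) + 156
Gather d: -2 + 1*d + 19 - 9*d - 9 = 8 - 8*d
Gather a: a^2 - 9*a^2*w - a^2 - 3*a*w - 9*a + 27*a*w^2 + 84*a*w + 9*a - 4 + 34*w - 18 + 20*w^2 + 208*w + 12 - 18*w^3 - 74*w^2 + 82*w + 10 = -9*a^2*w + a*(27*w^2 + 81*w) - 18*w^3 - 54*w^2 + 324*w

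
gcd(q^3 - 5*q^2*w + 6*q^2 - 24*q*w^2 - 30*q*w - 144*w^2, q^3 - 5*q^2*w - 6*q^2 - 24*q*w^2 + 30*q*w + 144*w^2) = q^2 - 5*q*w - 24*w^2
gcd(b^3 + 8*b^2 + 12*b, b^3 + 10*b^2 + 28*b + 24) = b^2 + 8*b + 12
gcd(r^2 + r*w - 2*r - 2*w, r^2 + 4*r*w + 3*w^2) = r + w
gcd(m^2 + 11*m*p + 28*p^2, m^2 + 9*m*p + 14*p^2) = m + 7*p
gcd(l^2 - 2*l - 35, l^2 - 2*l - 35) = l^2 - 2*l - 35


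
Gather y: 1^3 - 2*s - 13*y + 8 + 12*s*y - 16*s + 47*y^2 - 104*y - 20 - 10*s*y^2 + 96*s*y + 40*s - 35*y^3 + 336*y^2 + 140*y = 22*s - 35*y^3 + y^2*(383 - 10*s) + y*(108*s + 23) - 11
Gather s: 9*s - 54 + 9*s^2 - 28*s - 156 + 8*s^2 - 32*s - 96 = 17*s^2 - 51*s - 306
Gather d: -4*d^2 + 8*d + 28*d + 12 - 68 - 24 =-4*d^2 + 36*d - 80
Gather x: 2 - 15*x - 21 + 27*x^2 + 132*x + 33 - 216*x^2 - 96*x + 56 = -189*x^2 + 21*x + 70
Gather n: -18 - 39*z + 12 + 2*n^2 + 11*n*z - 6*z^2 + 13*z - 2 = 2*n^2 + 11*n*z - 6*z^2 - 26*z - 8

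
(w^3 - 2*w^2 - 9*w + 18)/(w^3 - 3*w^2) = (w^2 + w - 6)/w^2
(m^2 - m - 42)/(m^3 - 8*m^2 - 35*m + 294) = 1/(m - 7)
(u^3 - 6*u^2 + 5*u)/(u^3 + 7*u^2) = (u^2 - 6*u + 5)/(u*(u + 7))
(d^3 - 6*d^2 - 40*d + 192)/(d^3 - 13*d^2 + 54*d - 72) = (d^2 - 2*d - 48)/(d^2 - 9*d + 18)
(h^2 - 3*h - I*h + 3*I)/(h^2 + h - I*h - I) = (h - 3)/(h + 1)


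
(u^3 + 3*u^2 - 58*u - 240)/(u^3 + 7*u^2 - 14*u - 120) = (u - 8)/(u - 4)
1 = 1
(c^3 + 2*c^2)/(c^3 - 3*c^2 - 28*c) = c*(c + 2)/(c^2 - 3*c - 28)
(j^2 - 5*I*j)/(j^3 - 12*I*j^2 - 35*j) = 1/(j - 7*I)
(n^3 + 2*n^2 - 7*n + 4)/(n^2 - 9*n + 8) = (n^2 + 3*n - 4)/(n - 8)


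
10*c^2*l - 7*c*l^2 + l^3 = l*(-5*c + l)*(-2*c + l)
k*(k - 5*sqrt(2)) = k^2 - 5*sqrt(2)*k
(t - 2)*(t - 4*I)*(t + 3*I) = t^3 - 2*t^2 - I*t^2 + 12*t + 2*I*t - 24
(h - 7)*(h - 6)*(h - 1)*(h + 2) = h^4 - 12*h^3 + 27*h^2 + 68*h - 84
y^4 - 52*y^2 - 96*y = y*(y - 8)*(y + 2)*(y + 6)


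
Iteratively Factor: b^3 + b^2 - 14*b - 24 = (b + 3)*(b^2 - 2*b - 8) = (b + 2)*(b + 3)*(b - 4)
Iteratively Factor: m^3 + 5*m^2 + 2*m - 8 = (m + 4)*(m^2 + m - 2) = (m - 1)*(m + 4)*(m + 2)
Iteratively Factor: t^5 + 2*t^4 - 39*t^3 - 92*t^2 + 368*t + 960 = (t + 3)*(t^4 - t^3 - 36*t^2 + 16*t + 320) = (t - 5)*(t + 3)*(t^3 + 4*t^2 - 16*t - 64) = (t - 5)*(t - 4)*(t + 3)*(t^2 + 8*t + 16) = (t - 5)*(t - 4)*(t + 3)*(t + 4)*(t + 4)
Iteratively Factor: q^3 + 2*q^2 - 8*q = (q - 2)*(q^2 + 4*q) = (q - 2)*(q + 4)*(q)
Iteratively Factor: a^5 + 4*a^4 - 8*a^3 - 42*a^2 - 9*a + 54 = (a + 3)*(a^4 + a^3 - 11*a^2 - 9*a + 18) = (a + 2)*(a + 3)*(a^3 - a^2 - 9*a + 9) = (a - 1)*(a + 2)*(a + 3)*(a^2 - 9) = (a - 1)*(a + 2)*(a + 3)^2*(a - 3)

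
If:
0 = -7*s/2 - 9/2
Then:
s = -9/7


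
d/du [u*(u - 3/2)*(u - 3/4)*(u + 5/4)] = 4*u^3 - 3*u^2 - 27*u/8 + 45/32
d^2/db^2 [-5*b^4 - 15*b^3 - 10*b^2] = -60*b^2 - 90*b - 20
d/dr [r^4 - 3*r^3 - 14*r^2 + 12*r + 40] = 4*r^3 - 9*r^2 - 28*r + 12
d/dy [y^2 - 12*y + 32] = 2*y - 12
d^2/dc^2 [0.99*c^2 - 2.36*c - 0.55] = 1.98000000000000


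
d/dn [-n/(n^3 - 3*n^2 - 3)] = (-n^3 + 3*n^2*(n - 2) + 3*n^2 + 3)/(-n^3 + 3*n^2 + 3)^2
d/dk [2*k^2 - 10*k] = 4*k - 10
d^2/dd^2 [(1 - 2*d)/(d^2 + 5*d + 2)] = 2*(-(2*d - 1)*(2*d + 5)^2 + 3*(2*d + 3)*(d^2 + 5*d + 2))/(d^2 + 5*d + 2)^3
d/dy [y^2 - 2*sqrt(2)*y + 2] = 2*y - 2*sqrt(2)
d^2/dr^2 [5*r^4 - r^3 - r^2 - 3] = 60*r^2 - 6*r - 2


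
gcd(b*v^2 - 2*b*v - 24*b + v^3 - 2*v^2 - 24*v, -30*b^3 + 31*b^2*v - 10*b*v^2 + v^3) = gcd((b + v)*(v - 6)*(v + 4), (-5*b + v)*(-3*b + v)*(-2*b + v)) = 1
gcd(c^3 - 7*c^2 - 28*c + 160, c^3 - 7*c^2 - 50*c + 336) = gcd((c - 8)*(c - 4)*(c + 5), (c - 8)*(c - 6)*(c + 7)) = c - 8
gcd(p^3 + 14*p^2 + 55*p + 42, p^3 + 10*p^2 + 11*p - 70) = p + 7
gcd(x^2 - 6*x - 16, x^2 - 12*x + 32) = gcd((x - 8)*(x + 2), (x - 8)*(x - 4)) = x - 8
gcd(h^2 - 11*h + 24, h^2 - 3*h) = h - 3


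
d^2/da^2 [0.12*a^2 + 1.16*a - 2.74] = 0.240000000000000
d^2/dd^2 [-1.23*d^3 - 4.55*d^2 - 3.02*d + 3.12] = -7.38*d - 9.1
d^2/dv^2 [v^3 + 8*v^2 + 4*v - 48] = 6*v + 16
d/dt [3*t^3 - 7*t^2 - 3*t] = 9*t^2 - 14*t - 3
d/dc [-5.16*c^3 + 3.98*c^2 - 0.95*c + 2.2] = -15.48*c^2 + 7.96*c - 0.95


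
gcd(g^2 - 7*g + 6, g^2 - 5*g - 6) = g - 6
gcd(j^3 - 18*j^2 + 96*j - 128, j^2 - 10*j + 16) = j^2 - 10*j + 16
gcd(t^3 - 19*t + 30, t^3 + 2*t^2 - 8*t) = t - 2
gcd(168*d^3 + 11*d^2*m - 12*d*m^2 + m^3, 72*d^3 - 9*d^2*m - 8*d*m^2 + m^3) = 24*d^2 + 5*d*m - m^2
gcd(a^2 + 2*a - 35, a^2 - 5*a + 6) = 1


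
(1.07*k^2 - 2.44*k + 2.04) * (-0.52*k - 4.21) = -0.5564*k^3 - 3.2359*k^2 + 9.2116*k - 8.5884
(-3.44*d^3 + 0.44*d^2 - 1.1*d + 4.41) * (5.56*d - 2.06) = -19.1264*d^4 + 9.5328*d^3 - 7.0224*d^2 + 26.7856*d - 9.0846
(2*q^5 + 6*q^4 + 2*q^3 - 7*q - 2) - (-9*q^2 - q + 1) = 2*q^5 + 6*q^4 + 2*q^3 + 9*q^2 - 6*q - 3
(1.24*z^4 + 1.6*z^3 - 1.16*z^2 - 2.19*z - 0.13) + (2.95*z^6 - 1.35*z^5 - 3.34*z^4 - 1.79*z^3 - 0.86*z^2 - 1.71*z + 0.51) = 2.95*z^6 - 1.35*z^5 - 2.1*z^4 - 0.19*z^3 - 2.02*z^2 - 3.9*z + 0.38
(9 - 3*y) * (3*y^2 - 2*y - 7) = -9*y^3 + 33*y^2 + 3*y - 63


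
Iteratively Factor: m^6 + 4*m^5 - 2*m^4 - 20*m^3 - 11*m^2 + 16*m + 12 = (m + 1)*(m^5 + 3*m^4 - 5*m^3 - 15*m^2 + 4*m + 12) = (m + 1)*(m + 3)*(m^4 - 5*m^2 + 4) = (m - 1)*(m + 1)*(m + 3)*(m^3 + m^2 - 4*m - 4) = (m - 1)*(m + 1)*(m + 2)*(m + 3)*(m^2 - m - 2) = (m - 1)*(m + 1)^2*(m + 2)*(m + 3)*(m - 2)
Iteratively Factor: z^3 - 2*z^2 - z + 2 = (z - 2)*(z^2 - 1) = (z - 2)*(z + 1)*(z - 1)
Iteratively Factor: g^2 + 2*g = (g + 2)*(g)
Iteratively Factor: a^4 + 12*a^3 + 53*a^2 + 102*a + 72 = (a + 4)*(a^3 + 8*a^2 + 21*a + 18) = (a + 2)*(a + 4)*(a^2 + 6*a + 9) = (a + 2)*(a + 3)*(a + 4)*(a + 3)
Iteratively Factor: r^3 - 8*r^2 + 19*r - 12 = (r - 3)*(r^2 - 5*r + 4) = (r - 4)*(r - 3)*(r - 1)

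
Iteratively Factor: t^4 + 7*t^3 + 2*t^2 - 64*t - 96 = (t + 4)*(t^3 + 3*t^2 - 10*t - 24) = (t + 4)^2*(t^2 - t - 6) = (t - 3)*(t + 4)^2*(t + 2)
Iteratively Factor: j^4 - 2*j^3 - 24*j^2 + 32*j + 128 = (j - 4)*(j^3 + 2*j^2 - 16*j - 32) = (j - 4)*(j + 2)*(j^2 - 16) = (j - 4)*(j + 2)*(j + 4)*(j - 4)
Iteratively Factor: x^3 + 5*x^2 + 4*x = (x + 4)*(x^2 + x) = (x + 1)*(x + 4)*(x)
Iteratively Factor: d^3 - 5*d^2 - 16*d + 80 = (d - 4)*(d^2 - d - 20) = (d - 5)*(d - 4)*(d + 4)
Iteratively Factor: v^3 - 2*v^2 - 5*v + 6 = (v - 3)*(v^2 + v - 2) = (v - 3)*(v - 1)*(v + 2)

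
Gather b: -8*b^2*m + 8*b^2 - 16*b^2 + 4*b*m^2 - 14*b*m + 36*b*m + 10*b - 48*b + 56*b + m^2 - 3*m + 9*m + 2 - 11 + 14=b^2*(-8*m - 8) + b*(4*m^2 + 22*m + 18) + m^2 + 6*m + 5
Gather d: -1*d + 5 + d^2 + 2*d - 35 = d^2 + d - 30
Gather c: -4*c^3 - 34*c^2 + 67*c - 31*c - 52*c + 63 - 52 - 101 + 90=-4*c^3 - 34*c^2 - 16*c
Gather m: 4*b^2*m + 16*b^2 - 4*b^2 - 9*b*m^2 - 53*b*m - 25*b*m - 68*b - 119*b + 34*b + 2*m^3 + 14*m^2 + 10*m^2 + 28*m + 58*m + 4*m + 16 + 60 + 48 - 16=12*b^2 - 153*b + 2*m^3 + m^2*(24 - 9*b) + m*(4*b^2 - 78*b + 90) + 108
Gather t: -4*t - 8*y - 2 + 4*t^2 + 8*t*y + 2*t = 4*t^2 + t*(8*y - 2) - 8*y - 2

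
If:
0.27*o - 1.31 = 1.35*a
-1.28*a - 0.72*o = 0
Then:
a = -0.72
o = 1.27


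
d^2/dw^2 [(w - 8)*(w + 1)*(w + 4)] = 6*w - 6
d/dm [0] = 0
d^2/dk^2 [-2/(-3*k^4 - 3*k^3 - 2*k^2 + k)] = 4*(-k*(18*k^2 + 9*k + 2)*(3*k^3 + 3*k^2 + 2*k - 1) + (12*k^3 + 9*k^2 + 4*k - 1)^2)/(k^3*(3*k^3 + 3*k^2 + 2*k - 1)^3)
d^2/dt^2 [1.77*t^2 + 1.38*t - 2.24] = 3.54000000000000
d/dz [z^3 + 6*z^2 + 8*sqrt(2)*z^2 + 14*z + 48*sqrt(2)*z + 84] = 3*z^2 + 12*z + 16*sqrt(2)*z + 14 + 48*sqrt(2)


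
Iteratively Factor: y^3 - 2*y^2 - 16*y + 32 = (y - 4)*(y^2 + 2*y - 8) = (y - 4)*(y - 2)*(y + 4)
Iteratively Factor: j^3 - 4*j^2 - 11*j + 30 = (j + 3)*(j^2 - 7*j + 10) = (j - 5)*(j + 3)*(j - 2)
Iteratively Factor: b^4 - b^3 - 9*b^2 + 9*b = (b + 3)*(b^3 - 4*b^2 + 3*b) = (b - 3)*(b + 3)*(b^2 - b) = b*(b - 3)*(b + 3)*(b - 1)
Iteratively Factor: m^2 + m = (m)*(m + 1)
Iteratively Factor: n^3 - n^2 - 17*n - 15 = (n - 5)*(n^2 + 4*n + 3) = (n - 5)*(n + 3)*(n + 1)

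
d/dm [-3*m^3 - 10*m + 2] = -9*m^2 - 10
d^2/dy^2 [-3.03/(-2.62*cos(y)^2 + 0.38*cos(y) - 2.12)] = (-83.196528*(1 - cos(y)^2)^2 + 9.050004*cos(y)^3 + 25.283532*cos(y)^2 - 20.540976*cos(y) + 50.411928)/(2.62*cos(y)^2 - 0.38*cos(y) + 2.12)^3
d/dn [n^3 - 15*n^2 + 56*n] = 3*n^2 - 30*n + 56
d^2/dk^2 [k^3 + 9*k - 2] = 6*k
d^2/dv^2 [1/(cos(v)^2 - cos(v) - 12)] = (4*sin(v)^4 - 51*sin(v)^2 - 33*cos(v)/4 - 3*cos(3*v)/4 + 21)/(sin(v)^2 + cos(v) + 11)^3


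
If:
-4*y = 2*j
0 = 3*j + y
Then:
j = 0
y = 0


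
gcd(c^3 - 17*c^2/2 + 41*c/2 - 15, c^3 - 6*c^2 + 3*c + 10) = c^2 - 7*c + 10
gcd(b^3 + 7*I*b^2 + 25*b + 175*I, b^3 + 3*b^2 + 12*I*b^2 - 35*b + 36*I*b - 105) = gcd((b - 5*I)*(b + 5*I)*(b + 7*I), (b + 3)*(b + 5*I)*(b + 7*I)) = b^2 + 12*I*b - 35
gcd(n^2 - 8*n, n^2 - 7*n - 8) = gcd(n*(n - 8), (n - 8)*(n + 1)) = n - 8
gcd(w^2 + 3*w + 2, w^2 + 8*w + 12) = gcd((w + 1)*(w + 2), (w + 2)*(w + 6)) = w + 2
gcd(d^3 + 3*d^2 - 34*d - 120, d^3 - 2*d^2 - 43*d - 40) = d + 5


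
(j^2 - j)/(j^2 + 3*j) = (j - 1)/(j + 3)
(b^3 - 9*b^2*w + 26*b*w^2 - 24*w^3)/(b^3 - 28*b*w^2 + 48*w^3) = (b - 3*w)/(b + 6*w)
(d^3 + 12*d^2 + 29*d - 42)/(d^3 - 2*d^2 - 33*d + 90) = (d^2 + 6*d - 7)/(d^2 - 8*d + 15)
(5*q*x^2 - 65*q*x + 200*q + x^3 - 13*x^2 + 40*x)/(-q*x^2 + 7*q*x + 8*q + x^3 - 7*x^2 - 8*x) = (5*q*x - 25*q + x^2 - 5*x)/(-q*x - q + x^2 + x)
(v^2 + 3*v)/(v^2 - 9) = v/(v - 3)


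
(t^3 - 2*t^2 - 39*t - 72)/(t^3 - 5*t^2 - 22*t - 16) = (t^2 + 6*t + 9)/(t^2 + 3*t + 2)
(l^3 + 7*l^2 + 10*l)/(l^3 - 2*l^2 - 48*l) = (l^2 + 7*l + 10)/(l^2 - 2*l - 48)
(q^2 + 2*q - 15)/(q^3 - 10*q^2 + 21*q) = (q + 5)/(q*(q - 7))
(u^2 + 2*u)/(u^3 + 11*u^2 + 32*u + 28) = u/(u^2 + 9*u + 14)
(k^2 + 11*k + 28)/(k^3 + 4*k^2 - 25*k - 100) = (k + 7)/(k^2 - 25)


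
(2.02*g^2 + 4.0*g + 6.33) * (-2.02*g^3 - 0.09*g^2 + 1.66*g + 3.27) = -4.0804*g^5 - 8.2618*g^4 - 9.7934*g^3 + 12.6757*g^2 + 23.5878*g + 20.6991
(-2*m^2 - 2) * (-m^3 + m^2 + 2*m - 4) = 2*m^5 - 2*m^4 - 2*m^3 + 6*m^2 - 4*m + 8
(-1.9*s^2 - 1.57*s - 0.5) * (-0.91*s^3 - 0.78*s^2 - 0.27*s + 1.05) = 1.729*s^5 + 2.9107*s^4 + 2.1926*s^3 - 1.1811*s^2 - 1.5135*s - 0.525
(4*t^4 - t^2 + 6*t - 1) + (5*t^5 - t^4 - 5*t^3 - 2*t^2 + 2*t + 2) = 5*t^5 + 3*t^4 - 5*t^3 - 3*t^2 + 8*t + 1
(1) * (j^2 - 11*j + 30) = j^2 - 11*j + 30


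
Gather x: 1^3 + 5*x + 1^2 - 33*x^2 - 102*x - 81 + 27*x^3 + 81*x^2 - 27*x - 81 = 27*x^3 + 48*x^2 - 124*x - 160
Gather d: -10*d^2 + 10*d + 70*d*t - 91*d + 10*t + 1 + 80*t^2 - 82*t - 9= -10*d^2 + d*(70*t - 81) + 80*t^2 - 72*t - 8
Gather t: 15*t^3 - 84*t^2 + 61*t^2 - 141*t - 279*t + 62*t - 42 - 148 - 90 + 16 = 15*t^3 - 23*t^2 - 358*t - 264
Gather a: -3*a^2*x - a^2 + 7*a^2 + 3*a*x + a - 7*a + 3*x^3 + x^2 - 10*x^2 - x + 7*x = a^2*(6 - 3*x) + a*(3*x - 6) + 3*x^3 - 9*x^2 + 6*x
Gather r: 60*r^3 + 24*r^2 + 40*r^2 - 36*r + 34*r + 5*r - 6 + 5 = 60*r^3 + 64*r^2 + 3*r - 1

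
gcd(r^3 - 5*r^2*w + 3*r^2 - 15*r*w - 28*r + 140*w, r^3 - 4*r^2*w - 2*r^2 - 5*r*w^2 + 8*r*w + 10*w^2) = r - 5*w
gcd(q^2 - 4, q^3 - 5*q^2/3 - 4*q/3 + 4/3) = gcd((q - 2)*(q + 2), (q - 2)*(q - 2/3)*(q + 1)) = q - 2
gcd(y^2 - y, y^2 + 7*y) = y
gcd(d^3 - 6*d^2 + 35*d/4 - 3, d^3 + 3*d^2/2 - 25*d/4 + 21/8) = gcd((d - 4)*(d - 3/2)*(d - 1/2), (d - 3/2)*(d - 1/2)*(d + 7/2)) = d^2 - 2*d + 3/4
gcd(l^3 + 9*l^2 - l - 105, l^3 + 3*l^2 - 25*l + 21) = l^2 + 4*l - 21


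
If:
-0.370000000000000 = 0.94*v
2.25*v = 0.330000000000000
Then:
No Solution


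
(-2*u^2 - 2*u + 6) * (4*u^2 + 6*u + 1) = -8*u^4 - 20*u^3 + 10*u^2 + 34*u + 6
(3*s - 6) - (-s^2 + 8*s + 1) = s^2 - 5*s - 7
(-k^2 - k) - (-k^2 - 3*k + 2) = 2*k - 2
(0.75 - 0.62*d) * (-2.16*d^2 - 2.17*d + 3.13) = 1.3392*d^3 - 0.2746*d^2 - 3.5681*d + 2.3475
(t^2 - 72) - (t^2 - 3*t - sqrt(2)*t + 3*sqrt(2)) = sqrt(2)*t + 3*t - 72 - 3*sqrt(2)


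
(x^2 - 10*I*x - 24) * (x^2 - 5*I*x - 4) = x^4 - 15*I*x^3 - 78*x^2 + 160*I*x + 96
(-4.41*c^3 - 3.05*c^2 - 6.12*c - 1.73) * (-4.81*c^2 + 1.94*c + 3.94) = 21.2121*c^5 + 6.1151*c^4 + 6.1448*c^3 - 15.5685*c^2 - 27.469*c - 6.8162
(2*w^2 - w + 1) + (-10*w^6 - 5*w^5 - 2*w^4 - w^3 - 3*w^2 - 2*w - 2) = -10*w^6 - 5*w^5 - 2*w^4 - w^3 - w^2 - 3*w - 1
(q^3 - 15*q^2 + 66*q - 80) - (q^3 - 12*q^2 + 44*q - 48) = -3*q^2 + 22*q - 32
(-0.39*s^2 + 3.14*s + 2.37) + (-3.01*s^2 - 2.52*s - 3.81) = -3.4*s^2 + 0.62*s - 1.44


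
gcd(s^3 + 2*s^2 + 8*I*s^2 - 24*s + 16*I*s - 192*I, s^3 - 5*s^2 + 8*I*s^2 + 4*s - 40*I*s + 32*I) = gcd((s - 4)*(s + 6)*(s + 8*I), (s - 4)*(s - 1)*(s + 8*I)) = s^2 + s*(-4 + 8*I) - 32*I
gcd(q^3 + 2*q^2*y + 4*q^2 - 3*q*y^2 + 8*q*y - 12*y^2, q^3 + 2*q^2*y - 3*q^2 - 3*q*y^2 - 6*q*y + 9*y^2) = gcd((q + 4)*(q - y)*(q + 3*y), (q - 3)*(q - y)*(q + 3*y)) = -q^2 - 2*q*y + 3*y^2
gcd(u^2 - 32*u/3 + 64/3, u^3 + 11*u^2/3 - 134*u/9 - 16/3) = u - 8/3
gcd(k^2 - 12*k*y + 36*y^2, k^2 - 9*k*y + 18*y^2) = -k + 6*y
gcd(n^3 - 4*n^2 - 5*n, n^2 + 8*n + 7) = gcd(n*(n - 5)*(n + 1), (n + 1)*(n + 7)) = n + 1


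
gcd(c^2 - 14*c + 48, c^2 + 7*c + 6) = 1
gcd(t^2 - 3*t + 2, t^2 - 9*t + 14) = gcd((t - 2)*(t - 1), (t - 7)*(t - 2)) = t - 2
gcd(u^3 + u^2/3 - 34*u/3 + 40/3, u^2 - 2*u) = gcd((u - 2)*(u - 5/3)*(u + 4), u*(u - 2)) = u - 2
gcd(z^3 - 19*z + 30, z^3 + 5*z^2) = z + 5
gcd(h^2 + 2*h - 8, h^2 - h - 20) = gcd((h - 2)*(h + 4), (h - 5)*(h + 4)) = h + 4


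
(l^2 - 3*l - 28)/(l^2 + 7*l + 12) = (l - 7)/(l + 3)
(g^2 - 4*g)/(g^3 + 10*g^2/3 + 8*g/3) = 3*(g - 4)/(3*g^2 + 10*g + 8)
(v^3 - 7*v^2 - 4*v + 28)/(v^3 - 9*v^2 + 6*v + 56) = (v - 2)/(v - 4)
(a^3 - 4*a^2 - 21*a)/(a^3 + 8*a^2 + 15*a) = (a - 7)/(a + 5)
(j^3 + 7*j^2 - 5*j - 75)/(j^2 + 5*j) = j + 2 - 15/j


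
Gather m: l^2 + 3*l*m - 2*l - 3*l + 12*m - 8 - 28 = l^2 - 5*l + m*(3*l + 12) - 36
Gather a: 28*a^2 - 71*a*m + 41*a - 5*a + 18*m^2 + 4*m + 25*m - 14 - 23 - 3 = 28*a^2 + a*(36 - 71*m) + 18*m^2 + 29*m - 40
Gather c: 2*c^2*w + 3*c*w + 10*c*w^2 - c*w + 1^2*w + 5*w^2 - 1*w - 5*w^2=2*c^2*w + c*(10*w^2 + 2*w)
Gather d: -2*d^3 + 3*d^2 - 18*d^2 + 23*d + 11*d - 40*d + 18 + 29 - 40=-2*d^3 - 15*d^2 - 6*d + 7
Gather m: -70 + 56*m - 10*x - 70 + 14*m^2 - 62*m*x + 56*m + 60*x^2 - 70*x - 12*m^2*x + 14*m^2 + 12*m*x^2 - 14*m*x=m^2*(28 - 12*x) + m*(12*x^2 - 76*x + 112) + 60*x^2 - 80*x - 140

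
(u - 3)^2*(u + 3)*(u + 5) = u^4 + 2*u^3 - 24*u^2 - 18*u + 135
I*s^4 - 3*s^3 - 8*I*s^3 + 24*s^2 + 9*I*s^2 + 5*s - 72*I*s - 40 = (s - 8)*(s - I)*(s + 5*I)*(I*s + 1)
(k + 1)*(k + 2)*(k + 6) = k^3 + 9*k^2 + 20*k + 12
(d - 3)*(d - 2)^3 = d^4 - 9*d^3 + 30*d^2 - 44*d + 24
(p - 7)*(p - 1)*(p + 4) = p^3 - 4*p^2 - 25*p + 28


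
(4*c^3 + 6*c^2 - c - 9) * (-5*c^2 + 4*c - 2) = -20*c^5 - 14*c^4 + 21*c^3 + 29*c^2 - 34*c + 18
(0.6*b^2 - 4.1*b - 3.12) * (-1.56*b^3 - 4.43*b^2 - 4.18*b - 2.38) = -0.936*b^5 + 3.738*b^4 + 20.5222*b^3 + 29.5316*b^2 + 22.7996*b + 7.4256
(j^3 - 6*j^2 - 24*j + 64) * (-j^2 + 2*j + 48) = -j^5 + 8*j^4 + 60*j^3 - 400*j^2 - 1024*j + 3072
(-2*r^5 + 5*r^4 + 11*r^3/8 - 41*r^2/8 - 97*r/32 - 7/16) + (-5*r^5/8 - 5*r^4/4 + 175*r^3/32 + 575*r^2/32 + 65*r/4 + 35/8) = -21*r^5/8 + 15*r^4/4 + 219*r^3/32 + 411*r^2/32 + 423*r/32 + 63/16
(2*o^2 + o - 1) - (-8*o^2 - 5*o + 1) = 10*o^2 + 6*o - 2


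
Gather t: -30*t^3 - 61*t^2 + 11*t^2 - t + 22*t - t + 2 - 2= -30*t^3 - 50*t^2 + 20*t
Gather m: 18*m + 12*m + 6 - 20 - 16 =30*m - 30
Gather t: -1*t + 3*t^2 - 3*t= 3*t^2 - 4*t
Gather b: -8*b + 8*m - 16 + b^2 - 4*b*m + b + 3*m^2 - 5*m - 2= b^2 + b*(-4*m - 7) + 3*m^2 + 3*m - 18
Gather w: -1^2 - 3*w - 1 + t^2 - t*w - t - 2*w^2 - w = t^2 - t - 2*w^2 + w*(-t - 4) - 2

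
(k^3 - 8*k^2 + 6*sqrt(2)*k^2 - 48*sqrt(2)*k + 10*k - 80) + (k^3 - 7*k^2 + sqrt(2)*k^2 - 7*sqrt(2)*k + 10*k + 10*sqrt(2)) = 2*k^3 - 15*k^2 + 7*sqrt(2)*k^2 - 55*sqrt(2)*k + 20*k - 80 + 10*sqrt(2)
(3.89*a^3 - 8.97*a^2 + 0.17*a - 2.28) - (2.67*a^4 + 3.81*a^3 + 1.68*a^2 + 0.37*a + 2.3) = -2.67*a^4 + 0.0800000000000001*a^3 - 10.65*a^2 - 0.2*a - 4.58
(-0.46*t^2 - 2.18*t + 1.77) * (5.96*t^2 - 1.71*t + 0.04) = -2.7416*t^4 - 12.2062*t^3 + 14.2586*t^2 - 3.1139*t + 0.0708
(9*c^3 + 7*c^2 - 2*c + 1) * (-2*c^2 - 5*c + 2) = -18*c^5 - 59*c^4 - 13*c^3 + 22*c^2 - 9*c + 2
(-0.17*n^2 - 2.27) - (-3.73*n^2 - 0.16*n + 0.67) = 3.56*n^2 + 0.16*n - 2.94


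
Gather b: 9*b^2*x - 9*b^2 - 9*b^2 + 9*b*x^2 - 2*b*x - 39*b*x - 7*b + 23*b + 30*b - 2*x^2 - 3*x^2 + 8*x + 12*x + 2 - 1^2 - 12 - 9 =b^2*(9*x - 18) + b*(9*x^2 - 41*x + 46) - 5*x^2 + 20*x - 20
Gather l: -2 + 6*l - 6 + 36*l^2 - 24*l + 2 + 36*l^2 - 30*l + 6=72*l^2 - 48*l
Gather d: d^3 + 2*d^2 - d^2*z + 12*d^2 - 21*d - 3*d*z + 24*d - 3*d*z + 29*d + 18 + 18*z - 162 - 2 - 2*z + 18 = d^3 + d^2*(14 - z) + d*(32 - 6*z) + 16*z - 128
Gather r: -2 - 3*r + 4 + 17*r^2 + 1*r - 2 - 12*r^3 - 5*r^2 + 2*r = -12*r^3 + 12*r^2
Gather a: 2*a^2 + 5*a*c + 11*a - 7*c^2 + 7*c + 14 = 2*a^2 + a*(5*c + 11) - 7*c^2 + 7*c + 14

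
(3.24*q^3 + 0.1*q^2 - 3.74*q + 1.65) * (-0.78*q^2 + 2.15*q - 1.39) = -2.5272*q^5 + 6.888*q^4 - 1.3714*q^3 - 9.467*q^2 + 8.7461*q - 2.2935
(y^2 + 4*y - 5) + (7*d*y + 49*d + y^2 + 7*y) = 7*d*y + 49*d + 2*y^2 + 11*y - 5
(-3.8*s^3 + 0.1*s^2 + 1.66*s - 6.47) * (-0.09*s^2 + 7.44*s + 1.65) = 0.342*s^5 - 28.281*s^4 - 5.6754*s^3 + 13.0977*s^2 - 45.3978*s - 10.6755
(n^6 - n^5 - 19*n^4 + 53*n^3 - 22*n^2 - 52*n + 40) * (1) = n^6 - n^5 - 19*n^4 + 53*n^3 - 22*n^2 - 52*n + 40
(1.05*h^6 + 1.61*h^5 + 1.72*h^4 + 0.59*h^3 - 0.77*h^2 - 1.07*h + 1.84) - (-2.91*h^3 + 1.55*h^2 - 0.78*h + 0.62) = 1.05*h^6 + 1.61*h^5 + 1.72*h^4 + 3.5*h^3 - 2.32*h^2 - 0.29*h + 1.22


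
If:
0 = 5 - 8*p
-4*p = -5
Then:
No Solution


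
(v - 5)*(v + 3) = v^2 - 2*v - 15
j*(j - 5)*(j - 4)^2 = j^4 - 13*j^3 + 56*j^2 - 80*j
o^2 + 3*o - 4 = (o - 1)*(o + 4)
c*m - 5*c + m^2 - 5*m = (c + m)*(m - 5)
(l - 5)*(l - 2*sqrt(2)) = l^2 - 5*l - 2*sqrt(2)*l + 10*sqrt(2)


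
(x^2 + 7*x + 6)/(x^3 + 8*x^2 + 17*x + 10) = (x + 6)/(x^2 + 7*x + 10)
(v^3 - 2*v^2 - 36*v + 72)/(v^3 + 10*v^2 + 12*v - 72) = (v - 6)/(v + 6)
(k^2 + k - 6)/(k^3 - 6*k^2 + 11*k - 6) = (k + 3)/(k^2 - 4*k + 3)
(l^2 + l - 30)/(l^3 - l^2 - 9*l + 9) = (l^2 + l - 30)/(l^3 - l^2 - 9*l + 9)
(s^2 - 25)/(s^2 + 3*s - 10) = (s - 5)/(s - 2)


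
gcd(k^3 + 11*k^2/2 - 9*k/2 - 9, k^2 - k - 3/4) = k - 3/2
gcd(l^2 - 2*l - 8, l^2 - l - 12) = l - 4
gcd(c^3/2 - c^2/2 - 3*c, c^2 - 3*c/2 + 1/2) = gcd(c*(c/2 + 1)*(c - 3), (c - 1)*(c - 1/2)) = 1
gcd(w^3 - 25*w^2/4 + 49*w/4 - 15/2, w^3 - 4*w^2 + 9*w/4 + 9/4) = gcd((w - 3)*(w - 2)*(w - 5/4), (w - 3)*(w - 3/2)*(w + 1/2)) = w - 3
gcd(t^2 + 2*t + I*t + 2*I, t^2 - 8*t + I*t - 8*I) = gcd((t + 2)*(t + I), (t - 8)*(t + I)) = t + I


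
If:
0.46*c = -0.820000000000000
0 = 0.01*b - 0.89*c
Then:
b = -158.65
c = -1.78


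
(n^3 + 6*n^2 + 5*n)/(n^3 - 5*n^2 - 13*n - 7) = n*(n + 5)/(n^2 - 6*n - 7)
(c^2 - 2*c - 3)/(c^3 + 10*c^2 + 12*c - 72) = (c^2 - 2*c - 3)/(c^3 + 10*c^2 + 12*c - 72)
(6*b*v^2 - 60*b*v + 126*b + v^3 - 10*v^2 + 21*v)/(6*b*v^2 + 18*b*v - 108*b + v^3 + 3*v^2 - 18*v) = (v - 7)/(v + 6)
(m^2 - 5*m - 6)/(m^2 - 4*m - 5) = (m - 6)/(m - 5)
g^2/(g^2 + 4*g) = g/(g + 4)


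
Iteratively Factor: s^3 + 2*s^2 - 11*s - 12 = (s - 3)*(s^2 + 5*s + 4) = (s - 3)*(s + 4)*(s + 1)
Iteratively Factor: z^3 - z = (z)*(z^2 - 1) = z*(z - 1)*(z + 1)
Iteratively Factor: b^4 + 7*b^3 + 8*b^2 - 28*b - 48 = (b + 3)*(b^3 + 4*b^2 - 4*b - 16) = (b - 2)*(b + 3)*(b^2 + 6*b + 8) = (b - 2)*(b + 3)*(b + 4)*(b + 2)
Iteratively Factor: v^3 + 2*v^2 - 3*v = (v + 3)*(v^2 - v) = (v - 1)*(v + 3)*(v)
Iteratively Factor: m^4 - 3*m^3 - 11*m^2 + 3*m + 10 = (m + 1)*(m^3 - 4*m^2 - 7*m + 10) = (m - 5)*(m + 1)*(m^2 + m - 2) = (m - 5)*(m - 1)*(m + 1)*(m + 2)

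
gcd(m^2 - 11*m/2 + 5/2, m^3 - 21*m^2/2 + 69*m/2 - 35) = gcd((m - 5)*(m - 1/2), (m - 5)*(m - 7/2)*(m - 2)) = m - 5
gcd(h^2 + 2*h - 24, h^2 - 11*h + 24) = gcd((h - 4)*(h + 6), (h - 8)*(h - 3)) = 1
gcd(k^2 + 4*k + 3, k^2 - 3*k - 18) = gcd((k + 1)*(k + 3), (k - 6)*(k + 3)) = k + 3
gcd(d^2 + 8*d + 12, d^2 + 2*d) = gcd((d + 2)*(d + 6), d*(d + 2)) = d + 2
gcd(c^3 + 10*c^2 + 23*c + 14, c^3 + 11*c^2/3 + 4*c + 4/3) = c^2 + 3*c + 2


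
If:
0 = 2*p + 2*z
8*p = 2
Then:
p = 1/4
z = -1/4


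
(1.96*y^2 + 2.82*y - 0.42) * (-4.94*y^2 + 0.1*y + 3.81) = -9.6824*y^4 - 13.7348*y^3 + 9.8244*y^2 + 10.7022*y - 1.6002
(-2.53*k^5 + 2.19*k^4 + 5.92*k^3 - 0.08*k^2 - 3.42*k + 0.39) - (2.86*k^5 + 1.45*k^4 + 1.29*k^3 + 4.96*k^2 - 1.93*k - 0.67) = -5.39*k^5 + 0.74*k^4 + 4.63*k^3 - 5.04*k^2 - 1.49*k + 1.06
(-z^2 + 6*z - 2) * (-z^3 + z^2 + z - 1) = z^5 - 7*z^4 + 7*z^3 + 5*z^2 - 8*z + 2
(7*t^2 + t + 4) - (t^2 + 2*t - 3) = 6*t^2 - t + 7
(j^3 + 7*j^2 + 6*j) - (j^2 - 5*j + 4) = j^3 + 6*j^2 + 11*j - 4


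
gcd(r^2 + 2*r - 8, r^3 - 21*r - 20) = r + 4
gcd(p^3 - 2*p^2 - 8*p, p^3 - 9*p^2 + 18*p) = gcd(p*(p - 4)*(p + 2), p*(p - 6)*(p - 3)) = p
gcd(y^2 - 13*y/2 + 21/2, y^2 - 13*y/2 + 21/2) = y^2 - 13*y/2 + 21/2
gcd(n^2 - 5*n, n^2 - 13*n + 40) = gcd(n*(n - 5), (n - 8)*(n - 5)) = n - 5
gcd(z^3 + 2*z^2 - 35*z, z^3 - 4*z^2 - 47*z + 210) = z^2 + 2*z - 35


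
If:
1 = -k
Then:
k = -1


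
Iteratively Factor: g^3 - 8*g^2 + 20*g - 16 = (g - 2)*(g^2 - 6*g + 8) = (g - 4)*(g - 2)*(g - 2)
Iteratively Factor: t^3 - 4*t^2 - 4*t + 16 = (t - 4)*(t^2 - 4) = (t - 4)*(t - 2)*(t + 2)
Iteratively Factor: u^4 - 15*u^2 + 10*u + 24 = (u + 4)*(u^3 - 4*u^2 + u + 6) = (u + 1)*(u + 4)*(u^2 - 5*u + 6) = (u - 3)*(u + 1)*(u + 4)*(u - 2)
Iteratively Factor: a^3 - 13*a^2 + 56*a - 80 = (a - 5)*(a^2 - 8*a + 16) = (a - 5)*(a - 4)*(a - 4)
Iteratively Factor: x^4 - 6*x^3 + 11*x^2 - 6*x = (x - 3)*(x^3 - 3*x^2 + 2*x) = (x - 3)*(x - 2)*(x^2 - x) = (x - 3)*(x - 2)*(x - 1)*(x)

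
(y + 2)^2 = y^2 + 4*y + 4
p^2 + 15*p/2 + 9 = (p + 3/2)*(p + 6)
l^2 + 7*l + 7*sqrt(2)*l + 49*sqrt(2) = (l + 7)*(l + 7*sqrt(2))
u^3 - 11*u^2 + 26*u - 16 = (u - 8)*(u - 2)*(u - 1)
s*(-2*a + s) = -2*a*s + s^2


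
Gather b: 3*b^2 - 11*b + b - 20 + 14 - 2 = 3*b^2 - 10*b - 8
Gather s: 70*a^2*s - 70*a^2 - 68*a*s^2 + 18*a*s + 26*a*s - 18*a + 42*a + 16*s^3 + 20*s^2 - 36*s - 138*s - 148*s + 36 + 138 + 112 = -70*a^2 + 24*a + 16*s^3 + s^2*(20 - 68*a) + s*(70*a^2 + 44*a - 322) + 286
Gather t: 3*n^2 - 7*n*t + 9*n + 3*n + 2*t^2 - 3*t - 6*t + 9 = 3*n^2 + 12*n + 2*t^2 + t*(-7*n - 9) + 9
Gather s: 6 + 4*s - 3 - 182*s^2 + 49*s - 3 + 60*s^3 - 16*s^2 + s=60*s^3 - 198*s^2 + 54*s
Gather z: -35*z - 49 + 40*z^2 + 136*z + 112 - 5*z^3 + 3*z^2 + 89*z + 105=-5*z^3 + 43*z^2 + 190*z + 168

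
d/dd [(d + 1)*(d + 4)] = 2*d + 5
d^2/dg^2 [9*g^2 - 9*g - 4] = 18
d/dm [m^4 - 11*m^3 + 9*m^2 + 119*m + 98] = 4*m^3 - 33*m^2 + 18*m + 119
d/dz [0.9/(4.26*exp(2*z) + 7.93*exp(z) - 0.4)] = (-7.668*exp(z) - 7.137)*exp(z)/(4.26*exp(2*z) + 7.93*exp(z) - 0.4)^2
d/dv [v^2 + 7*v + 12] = 2*v + 7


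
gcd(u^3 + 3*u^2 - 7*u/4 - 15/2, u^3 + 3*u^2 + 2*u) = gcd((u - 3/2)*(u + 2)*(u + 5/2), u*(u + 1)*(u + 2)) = u + 2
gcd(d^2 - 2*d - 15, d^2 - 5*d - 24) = d + 3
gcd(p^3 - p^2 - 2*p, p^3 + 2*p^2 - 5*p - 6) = p^2 - p - 2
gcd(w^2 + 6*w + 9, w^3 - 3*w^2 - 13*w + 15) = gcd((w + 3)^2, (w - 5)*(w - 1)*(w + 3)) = w + 3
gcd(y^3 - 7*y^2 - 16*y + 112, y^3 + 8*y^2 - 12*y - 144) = y - 4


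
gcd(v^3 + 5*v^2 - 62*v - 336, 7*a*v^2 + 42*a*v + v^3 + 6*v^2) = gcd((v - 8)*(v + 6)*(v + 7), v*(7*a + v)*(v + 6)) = v + 6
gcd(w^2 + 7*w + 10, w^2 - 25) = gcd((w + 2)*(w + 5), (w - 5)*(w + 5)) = w + 5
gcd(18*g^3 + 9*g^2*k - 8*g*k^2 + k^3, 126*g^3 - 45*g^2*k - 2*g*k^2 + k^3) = 18*g^2 - 9*g*k + k^2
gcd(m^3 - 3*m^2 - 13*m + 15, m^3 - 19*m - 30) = m^2 - 2*m - 15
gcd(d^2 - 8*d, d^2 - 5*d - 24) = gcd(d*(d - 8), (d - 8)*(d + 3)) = d - 8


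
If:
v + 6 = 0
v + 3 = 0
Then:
No Solution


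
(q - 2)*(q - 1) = q^2 - 3*q + 2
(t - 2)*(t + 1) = t^2 - t - 2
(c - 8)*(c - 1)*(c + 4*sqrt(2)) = c^3 - 9*c^2 + 4*sqrt(2)*c^2 - 36*sqrt(2)*c + 8*c + 32*sqrt(2)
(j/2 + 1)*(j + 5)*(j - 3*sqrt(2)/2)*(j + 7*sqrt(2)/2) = j^4/2 + sqrt(2)*j^3 + 7*j^3/2 - j^2/4 + 7*sqrt(2)*j^2 - 147*j/4 + 10*sqrt(2)*j - 105/2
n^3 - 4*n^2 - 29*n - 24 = (n - 8)*(n + 1)*(n + 3)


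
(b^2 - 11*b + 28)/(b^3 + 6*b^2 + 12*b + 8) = (b^2 - 11*b + 28)/(b^3 + 6*b^2 + 12*b + 8)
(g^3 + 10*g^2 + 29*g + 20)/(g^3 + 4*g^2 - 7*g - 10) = (g + 4)/(g - 2)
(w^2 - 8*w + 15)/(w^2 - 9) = (w - 5)/(w + 3)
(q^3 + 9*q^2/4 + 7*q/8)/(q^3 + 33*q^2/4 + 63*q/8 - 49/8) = q*(2*q + 1)/(2*q^2 + 13*q - 7)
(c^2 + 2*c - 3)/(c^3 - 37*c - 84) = (c - 1)/(c^2 - 3*c - 28)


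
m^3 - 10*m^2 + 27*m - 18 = (m - 6)*(m - 3)*(m - 1)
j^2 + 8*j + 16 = (j + 4)^2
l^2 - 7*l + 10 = (l - 5)*(l - 2)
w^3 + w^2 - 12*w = w*(w - 3)*(w + 4)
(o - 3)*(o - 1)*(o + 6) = o^3 + 2*o^2 - 21*o + 18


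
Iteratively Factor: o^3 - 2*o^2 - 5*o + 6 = (o + 2)*(o^2 - 4*o + 3) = (o - 3)*(o + 2)*(o - 1)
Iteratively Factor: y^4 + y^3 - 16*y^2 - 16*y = (y)*(y^3 + y^2 - 16*y - 16) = y*(y - 4)*(y^2 + 5*y + 4) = y*(y - 4)*(y + 4)*(y + 1)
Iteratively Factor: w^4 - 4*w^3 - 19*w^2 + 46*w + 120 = (w - 5)*(w^3 + w^2 - 14*w - 24) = (w - 5)*(w - 4)*(w^2 + 5*w + 6) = (w - 5)*(w - 4)*(w + 2)*(w + 3)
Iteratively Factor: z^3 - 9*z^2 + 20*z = (z - 4)*(z^2 - 5*z) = (z - 5)*(z - 4)*(z)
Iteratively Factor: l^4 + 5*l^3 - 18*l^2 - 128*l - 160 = (l + 4)*(l^3 + l^2 - 22*l - 40) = (l - 5)*(l + 4)*(l^2 + 6*l + 8) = (l - 5)*(l + 4)^2*(l + 2)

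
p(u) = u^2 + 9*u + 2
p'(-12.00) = -15.00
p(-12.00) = 38.00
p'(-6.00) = -3.00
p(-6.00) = -16.00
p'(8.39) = 25.78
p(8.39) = 147.90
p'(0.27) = 9.54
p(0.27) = 4.50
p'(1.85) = 12.70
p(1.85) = 22.07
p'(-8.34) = -7.68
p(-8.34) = -3.50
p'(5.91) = 20.82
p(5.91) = 90.12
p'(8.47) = 25.94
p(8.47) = 149.97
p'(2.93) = 14.86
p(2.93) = 36.95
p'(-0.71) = 7.58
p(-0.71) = -3.89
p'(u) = 2*u + 9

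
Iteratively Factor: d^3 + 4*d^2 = (d)*(d^2 + 4*d) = d*(d + 4)*(d)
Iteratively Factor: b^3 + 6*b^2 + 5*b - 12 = (b - 1)*(b^2 + 7*b + 12) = (b - 1)*(b + 4)*(b + 3)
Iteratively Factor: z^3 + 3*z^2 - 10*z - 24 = (z + 2)*(z^2 + z - 12) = (z - 3)*(z + 2)*(z + 4)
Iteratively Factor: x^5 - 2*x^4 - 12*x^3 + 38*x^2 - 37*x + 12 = (x + 4)*(x^4 - 6*x^3 + 12*x^2 - 10*x + 3) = (x - 1)*(x + 4)*(x^3 - 5*x^2 + 7*x - 3) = (x - 1)^2*(x + 4)*(x^2 - 4*x + 3) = (x - 1)^3*(x + 4)*(x - 3)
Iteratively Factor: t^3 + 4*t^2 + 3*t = (t + 3)*(t^2 + t) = (t + 1)*(t + 3)*(t)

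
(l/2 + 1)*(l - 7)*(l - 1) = l^3/2 - 3*l^2 - 9*l/2 + 7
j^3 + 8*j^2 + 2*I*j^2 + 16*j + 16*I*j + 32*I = (j + 4)^2*(j + 2*I)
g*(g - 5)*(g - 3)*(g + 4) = g^4 - 4*g^3 - 17*g^2 + 60*g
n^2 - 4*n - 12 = (n - 6)*(n + 2)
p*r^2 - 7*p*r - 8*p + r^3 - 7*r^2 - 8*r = (p + r)*(r - 8)*(r + 1)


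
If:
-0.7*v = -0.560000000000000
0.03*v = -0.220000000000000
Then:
No Solution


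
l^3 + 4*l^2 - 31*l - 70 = (l - 5)*(l + 2)*(l + 7)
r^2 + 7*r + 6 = (r + 1)*(r + 6)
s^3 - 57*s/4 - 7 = (s - 4)*(s + 1/2)*(s + 7/2)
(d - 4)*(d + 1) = d^2 - 3*d - 4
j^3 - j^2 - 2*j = j*(j - 2)*(j + 1)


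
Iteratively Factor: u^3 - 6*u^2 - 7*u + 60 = (u - 5)*(u^2 - u - 12) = (u - 5)*(u + 3)*(u - 4)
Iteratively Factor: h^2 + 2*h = (h)*(h + 2)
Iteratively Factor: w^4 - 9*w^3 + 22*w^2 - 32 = (w + 1)*(w^3 - 10*w^2 + 32*w - 32) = (w - 4)*(w + 1)*(w^2 - 6*w + 8) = (w - 4)*(w - 2)*(w + 1)*(w - 4)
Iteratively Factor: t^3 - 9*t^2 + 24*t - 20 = (t - 5)*(t^2 - 4*t + 4) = (t - 5)*(t - 2)*(t - 2)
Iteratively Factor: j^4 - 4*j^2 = (j)*(j^3 - 4*j) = j^2*(j^2 - 4) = j^2*(j - 2)*(j + 2)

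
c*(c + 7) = c^2 + 7*c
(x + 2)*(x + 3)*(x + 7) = x^3 + 12*x^2 + 41*x + 42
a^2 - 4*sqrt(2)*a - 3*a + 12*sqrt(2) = (a - 3)*(a - 4*sqrt(2))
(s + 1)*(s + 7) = s^2 + 8*s + 7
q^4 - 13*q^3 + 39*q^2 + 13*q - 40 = (q - 8)*(q - 5)*(q - 1)*(q + 1)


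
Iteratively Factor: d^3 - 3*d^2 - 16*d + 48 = (d - 4)*(d^2 + d - 12) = (d - 4)*(d + 4)*(d - 3)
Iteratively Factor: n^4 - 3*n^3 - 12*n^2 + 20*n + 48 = (n + 2)*(n^3 - 5*n^2 - 2*n + 24) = (n + 2)^2*(n^2 - 7*n + 12) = (n - 4)*(n + 2)^2*(n - 3)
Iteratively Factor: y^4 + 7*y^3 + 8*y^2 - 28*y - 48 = (y + 2)*(y^3 + 5*y^2 - 2*y - 24) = (y - 2)*(y + 2)*(y^2 + 7*y + 12) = (y - 2)*(y + 2)*(y + 3)*(y + 4)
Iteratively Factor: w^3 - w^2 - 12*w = (w + 3)*(w^2 - 4*w) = w*(w + 3)*(w - 4)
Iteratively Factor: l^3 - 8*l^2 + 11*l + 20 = (l - 5)*(l^2 - 3*l - 4) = (l - 5)*(l + 1)*(l - 4)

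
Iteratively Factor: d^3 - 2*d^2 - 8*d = (d)*(d^2 - 2*d - 8) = d*(d + 2)*(d - 4)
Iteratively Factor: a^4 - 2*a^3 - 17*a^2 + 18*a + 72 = (a + 2)*(a^3 - 4*a^2 - 9*a + 36) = (a - 3)*(a + 2)*(a^2 - a - 12) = (a - 3)*(a + 2)*(a + 3)*(a - 4)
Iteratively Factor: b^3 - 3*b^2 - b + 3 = (b + 1)*(b^2 - 4*b + 3) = (b - 1)*(b + 1)*(b - 3)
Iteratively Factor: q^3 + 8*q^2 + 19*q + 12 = (q + 3)*(q^2 + 5*q + 4) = (q + 3)*(q + 4)*(q + 1)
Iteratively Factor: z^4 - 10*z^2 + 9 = (z - 1)*(z^3 + z^2 - 9*z - 9) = (z - 1)*(z + 3)*(z^2 - 2*z - 3) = (z - 3)*(z - 1)*(z + 3)*(z + 1)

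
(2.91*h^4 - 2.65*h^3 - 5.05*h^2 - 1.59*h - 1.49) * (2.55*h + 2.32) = 7.4205*h^5 - 0.00629999999999953*h^4 - 19.0255*h^3 - 15.7705*h^2 - 7.4883*h - 3.4568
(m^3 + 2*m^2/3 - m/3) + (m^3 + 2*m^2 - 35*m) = 2*m^3 + 8*m^2/3 - 106*m/3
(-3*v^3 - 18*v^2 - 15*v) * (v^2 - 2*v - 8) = -3*v^5 - 12*v^4 + 45*v^3 + 174*v^2 + 120*v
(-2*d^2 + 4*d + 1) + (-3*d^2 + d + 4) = -5*d^2 + 5*d + 5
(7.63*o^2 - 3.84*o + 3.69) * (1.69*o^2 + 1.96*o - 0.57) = 12.8947*o^4 + 8.4652*o^3 - 5.6394*o^2 + 9.4212*o - 2.1033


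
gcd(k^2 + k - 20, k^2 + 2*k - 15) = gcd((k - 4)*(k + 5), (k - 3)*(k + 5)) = k + 5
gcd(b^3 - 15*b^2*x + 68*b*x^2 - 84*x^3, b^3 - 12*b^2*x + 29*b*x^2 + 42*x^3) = b^2 - 13*b*x + 42*x^2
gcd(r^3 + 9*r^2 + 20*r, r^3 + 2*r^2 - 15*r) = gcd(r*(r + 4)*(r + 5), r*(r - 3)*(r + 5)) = r^2 + 5*r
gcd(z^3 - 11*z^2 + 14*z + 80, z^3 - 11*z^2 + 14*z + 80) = z^3 - 11*z^2 + 14*z + 80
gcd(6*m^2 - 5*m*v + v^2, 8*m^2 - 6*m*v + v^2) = -2*m + v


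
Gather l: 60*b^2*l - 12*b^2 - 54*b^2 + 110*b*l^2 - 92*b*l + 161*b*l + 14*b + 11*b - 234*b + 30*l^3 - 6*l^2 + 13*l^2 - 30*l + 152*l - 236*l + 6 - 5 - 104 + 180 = -66*b^2 - 209*b + 30*l^3 + l^2*(110*b + 7) + l*(60*b^2 + 69*b - 114) + 77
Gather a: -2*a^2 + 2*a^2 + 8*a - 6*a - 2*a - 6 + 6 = 0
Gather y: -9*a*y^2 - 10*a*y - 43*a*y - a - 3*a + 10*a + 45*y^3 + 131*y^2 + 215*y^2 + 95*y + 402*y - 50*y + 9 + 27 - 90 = 6*a + 45*y^3 + y^2*(346 - 9*a) + y*(447 - 53*a) - 54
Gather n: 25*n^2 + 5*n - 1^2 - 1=25*n^2 + 5*n - 2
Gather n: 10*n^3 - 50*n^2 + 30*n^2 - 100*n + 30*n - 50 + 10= 10*n^3 - 20*n^2 - 70*n - 40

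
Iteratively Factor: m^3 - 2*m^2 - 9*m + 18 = (m - 2)*(m^2 - 9) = (m - 3)*(m - 2)*(m + 3)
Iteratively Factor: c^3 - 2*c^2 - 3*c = (c)*(c^2 - 2*c - 3) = c*(c - 3)*(c + 1)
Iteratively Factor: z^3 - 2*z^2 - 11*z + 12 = (z - 4)*(z^2 + 2*z - 3) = (z - 4)*(z - 1)*(z + 3)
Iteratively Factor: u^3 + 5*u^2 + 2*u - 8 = (u + 4)*(u^2 + u - 2) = (u - 1)*(u + 4)*(u + 2)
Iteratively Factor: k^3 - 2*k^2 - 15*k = (k - 5)*(k^2 + 3*k) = (k - 5)*(k + 3)*(k)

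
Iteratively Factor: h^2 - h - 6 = (h - 3)*(h + 2)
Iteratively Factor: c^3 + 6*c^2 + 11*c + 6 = (c + 3)*(c^2 + 3*c + 2) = (c + 1)*(c + 3)*(c + 2)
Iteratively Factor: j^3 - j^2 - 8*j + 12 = (j + 3)*(j^2 - 4*j + 4) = (j - 2)*(j + 3)*(j - 2)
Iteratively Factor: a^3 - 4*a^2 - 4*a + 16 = (a - 4)*(a^2 - 4) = (a - 4)*(a - 2)*(a + 2)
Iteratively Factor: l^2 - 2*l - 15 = (l - 5)*(l + 3)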